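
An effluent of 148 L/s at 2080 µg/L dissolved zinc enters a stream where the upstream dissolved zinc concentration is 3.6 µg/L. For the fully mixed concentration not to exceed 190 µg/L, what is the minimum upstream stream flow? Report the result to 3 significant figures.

1500 L/s

Set C_mix = 190: (Q·3.600 + 148.0·2080) / (Q + 148.0) = 190
→ Q = 148.0·(2080 − 190)/(190 − 3.600) = 1501 L/s.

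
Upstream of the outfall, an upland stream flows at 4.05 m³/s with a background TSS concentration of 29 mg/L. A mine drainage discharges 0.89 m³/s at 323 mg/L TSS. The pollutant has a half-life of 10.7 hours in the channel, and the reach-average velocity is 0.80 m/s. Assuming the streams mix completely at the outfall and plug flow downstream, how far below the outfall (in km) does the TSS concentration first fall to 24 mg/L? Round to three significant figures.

54.6 km

Mixed concentration C = ΣQC/ΣQ = (4.050·29.00 + 0.8900·323.0) / 4.940 = 404.9/4.940 = 81.97 mg/L.
Half-life 10.7 h → k = ln 2 / 10.7 = 0.06478 h⁻¹ = 1.555 d⁻¹.
Set 81.97·exp(−k·t) = 24 → t = ln(81.97/24)/k = 68260 s = 18.96 h.
Distance = v·t = 0.80·68260 = 54610 m = 54.61 km.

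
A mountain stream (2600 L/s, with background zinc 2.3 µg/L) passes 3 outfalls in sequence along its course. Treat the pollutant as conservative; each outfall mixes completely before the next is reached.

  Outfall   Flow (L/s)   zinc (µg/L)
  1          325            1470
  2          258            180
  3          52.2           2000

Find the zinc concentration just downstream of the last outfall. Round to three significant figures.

Below outfall 1: Q → 2925 L/s, C = (2600·2.300 + 325.0·1470)/2925 = 165.4 µg/L.
Below outfall 2: Q → 3183 L/s, C = (2925·165.4 + 258.0·180.0)/3183 = 166.6 µg/L.
Below outfall 3: Q → 3235 L/s, C = (3183·166.6 + 52.20·2000)/3235 = 196.1 µg/L.

196 µg/L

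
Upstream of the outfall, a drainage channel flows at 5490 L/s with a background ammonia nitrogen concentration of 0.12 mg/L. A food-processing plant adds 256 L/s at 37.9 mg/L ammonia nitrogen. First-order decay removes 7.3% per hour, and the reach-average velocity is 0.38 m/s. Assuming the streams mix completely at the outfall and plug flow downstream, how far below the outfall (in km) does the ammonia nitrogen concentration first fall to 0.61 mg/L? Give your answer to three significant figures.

19.6 km

Flow-weighted average: C = (5490·0.1200 + 256.0·37.90) / 5746 = 10360/5746 = 1.803 mg/L.
7.3%/h lost → k = −ln(1 − 0.073) = 0.07580 h⁻¹.
Set 1.803·exp(−k·t) = 0.61 → t = ln(1.803/0.61)/k = 51480 s = 14.30 h.
Distance = v·t = 0.38·51480 = 19560 m = 19.56 km.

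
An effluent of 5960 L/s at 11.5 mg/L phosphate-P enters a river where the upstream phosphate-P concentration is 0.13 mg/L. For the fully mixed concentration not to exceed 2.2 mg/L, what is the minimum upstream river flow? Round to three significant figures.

Set C_mix = 2.2: (Q·0.1300 + 5960·11.50) / (Q + 5960) = 2.2
→ Q = 5960·(11.50 − 2.2)/(2.2 − 0.1300) = 26780 L/s.

26800 L/s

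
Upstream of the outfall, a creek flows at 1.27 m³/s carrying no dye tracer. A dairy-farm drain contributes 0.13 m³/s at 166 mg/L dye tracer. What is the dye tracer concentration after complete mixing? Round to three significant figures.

Conservation of mass: C = (1.270·0 + 0.1300·166.0) / 1.400 = 21.58/1.400 = 15.41 mg/L.

15.4 mg/L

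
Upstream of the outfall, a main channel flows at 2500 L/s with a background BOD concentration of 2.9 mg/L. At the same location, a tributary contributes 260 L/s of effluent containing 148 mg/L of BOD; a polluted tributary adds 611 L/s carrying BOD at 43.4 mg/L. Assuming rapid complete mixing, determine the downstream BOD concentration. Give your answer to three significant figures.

21.4 mg/L

Mass balance: C = (2500·2.900 + 260.0·148.0 + 611.0·43.40) / 3371 = 72250/3371 = 21.43 mg/L.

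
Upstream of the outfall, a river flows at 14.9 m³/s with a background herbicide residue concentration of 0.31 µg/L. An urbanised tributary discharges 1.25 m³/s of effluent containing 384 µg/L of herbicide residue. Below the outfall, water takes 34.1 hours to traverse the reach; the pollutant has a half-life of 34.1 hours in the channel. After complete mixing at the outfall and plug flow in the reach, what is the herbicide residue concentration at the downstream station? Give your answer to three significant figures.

Flow-weighted average: C = (14.90·0.3100 + 1.250·384.0) / 16.15 = 484.6/16.15 = 30.01 µg/L.
Half-life 34.1 h → k = ln 2 / 34.1 = 0.02033 h⁻¹ = 0.4878 d⁻¹.
After decay, C = 30.01 × e^(−kt) = 30.01 × 0.5000 = 15.00 µg/L.

15.0 µg/L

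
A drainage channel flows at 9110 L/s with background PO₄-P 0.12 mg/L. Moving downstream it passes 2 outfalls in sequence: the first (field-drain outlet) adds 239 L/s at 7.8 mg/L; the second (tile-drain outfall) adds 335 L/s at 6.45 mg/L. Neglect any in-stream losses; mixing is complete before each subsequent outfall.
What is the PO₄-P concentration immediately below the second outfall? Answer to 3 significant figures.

0.529 mg/L

Outfall 1: combined Q = 9349 L/s; C = (9110·0.1200 + 239.0·7.800)/9349 = 0.3163 mg/L.
Outfall 2: combined Q = 9684 L/s; C = (9349·0.3163 + 335.0·6.450)/9684 = 0.5285 mg/L.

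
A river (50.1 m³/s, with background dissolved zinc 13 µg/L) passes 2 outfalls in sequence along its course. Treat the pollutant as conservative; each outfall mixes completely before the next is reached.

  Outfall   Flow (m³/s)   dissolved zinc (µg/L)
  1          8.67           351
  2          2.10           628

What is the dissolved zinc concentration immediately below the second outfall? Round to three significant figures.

Below outfall 1: Q → 58.77 m³/s, C = (50.10·13.00 + 8.670·351.0)/58.77 = 62.86 µg/L.
Below outfall 2: Q → 60.87 m³/s, C = (58.77·62.86 + 2.100·628.0)/60.87 = 82.36 µg/L.

82.4 µg/L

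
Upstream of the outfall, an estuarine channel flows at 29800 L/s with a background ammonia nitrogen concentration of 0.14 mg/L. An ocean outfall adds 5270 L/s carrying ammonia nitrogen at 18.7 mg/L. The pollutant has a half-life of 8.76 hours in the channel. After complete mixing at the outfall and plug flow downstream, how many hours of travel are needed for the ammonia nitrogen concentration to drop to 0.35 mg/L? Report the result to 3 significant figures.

26.8 h

After mixing, C = (29800·0.1400 + 5270·18.70) / 35070 = 102700/35070 = 2.929 mg/L.
Half-life 8.76 h → k = ln 2 / 8.76 = 0.07913 h⁻¹ = 1.899 d⁻¹.
2.929·exp(−k·t) = 0.35 → t = ln(2.929/0.35)/k = 96660 s = 26.85 h.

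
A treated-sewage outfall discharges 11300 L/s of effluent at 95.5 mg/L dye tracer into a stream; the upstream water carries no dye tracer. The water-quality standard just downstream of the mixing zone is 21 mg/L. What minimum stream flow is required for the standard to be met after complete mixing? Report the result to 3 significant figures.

40100 L/s

Set C_mix = 21: (Q·0 + 11300·95.50) / (Q + 11300) = 21
→ Q = 11300·(95.50 − 21)/(21 − 0) = 40090 L/s.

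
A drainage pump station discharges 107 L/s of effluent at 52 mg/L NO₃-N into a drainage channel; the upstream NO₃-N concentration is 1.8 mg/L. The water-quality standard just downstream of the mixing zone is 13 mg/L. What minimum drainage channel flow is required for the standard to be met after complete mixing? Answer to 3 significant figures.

Set C_mix = 13: (Q·1.800 + 107.0·52.00) / (Q + 107.0) = 13
→ Q = 107.0·(52.00 − 13)/(13 − 1.800) = 372.6 L/s.

373 L/s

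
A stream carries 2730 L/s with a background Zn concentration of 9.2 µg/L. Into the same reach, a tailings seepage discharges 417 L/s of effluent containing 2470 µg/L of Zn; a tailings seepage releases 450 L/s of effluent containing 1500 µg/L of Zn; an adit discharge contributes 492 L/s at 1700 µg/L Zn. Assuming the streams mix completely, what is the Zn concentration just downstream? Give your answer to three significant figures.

628 µg/L

Flow-weighted average: C = (2730·9.200 + 417.0·2470 + 450.0·1500 + 492.0·1700) / 4089 = 2567000/4089 = 627.7 µg/L.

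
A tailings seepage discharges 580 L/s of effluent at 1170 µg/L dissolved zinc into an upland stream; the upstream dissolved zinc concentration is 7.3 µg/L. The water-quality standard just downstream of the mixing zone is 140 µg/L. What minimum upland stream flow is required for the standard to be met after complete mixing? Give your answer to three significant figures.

Set C_mix = 140: (Q·7.300 + 580.0·1170) / (Q + 580.0) = 140
→ Q = 580.0·(1170 − 140)/(140 − 7.300) = 4502 L/s.

4500 L/s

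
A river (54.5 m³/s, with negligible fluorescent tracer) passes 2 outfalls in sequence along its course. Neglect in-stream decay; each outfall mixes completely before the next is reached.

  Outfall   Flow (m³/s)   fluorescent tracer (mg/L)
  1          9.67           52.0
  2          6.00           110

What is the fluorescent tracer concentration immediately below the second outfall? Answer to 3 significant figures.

16.6 mg/L

Below outfall 1: Q → 64.17 m³/s, C = (54.50·0 + 9.670·52.00)/64.17 = 7.836 mg/L.
Below outfall 2: Q → 70.17 m³/s, C = (64.17·7.836 + 6.000·110.0)/70.17 = 16.57 mg/L.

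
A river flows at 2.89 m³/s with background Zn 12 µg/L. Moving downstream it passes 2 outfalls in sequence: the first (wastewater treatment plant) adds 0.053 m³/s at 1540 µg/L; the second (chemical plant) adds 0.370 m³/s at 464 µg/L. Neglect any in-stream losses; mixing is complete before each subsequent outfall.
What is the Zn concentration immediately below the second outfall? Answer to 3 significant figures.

86.9 µg/L

Below outfall 1: Q → 2.943 m³/s, C = (2.890·12.00 + 0.05300·1540)/2.943 = 39.52 µg/L.
Below outfall 2: Q → 3.313 m³/s, C = (2.943·39.52 + 0.3700·464.0)/3.313 = 86.92 µg/L.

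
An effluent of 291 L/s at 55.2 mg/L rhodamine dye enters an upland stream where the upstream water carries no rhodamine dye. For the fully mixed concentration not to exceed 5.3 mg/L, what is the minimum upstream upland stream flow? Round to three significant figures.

2740 L/s

Set C_mix = 5.3: (Q·0 + 291.0·55.20) / (Q + 291.0) = 5.3
→ Q = 291.0·(55.20 − 5.3)/(5.3 − 0) = 2740 L/s.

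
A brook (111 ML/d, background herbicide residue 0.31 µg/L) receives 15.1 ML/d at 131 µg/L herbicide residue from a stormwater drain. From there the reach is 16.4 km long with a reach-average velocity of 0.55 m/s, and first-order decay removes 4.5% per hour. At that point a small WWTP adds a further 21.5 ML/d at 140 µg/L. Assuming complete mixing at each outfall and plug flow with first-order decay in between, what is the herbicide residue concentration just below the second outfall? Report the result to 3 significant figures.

Mass balance: C = (111.0·0.3100 + 15.10·131.0) / 126.1 = 2013/126.1 = 15.96 µg/L; combined flow 126.1 ML/d.
Travel time t = 16.4·1000 / 0.55 = 29820 s = 8.283 h.
4.5%/h lost → k = −ln(1 − 0.045) = 0.04604 h⁻¹.
Applying C = C₀e^(−kt): 15.96 × 0.6829 = 10.90 µg/L.
Second outfall: C = (126.1·10.90 + 21.50·140.0)/147.6 = 29.70 µg/L.

29.7 µg/L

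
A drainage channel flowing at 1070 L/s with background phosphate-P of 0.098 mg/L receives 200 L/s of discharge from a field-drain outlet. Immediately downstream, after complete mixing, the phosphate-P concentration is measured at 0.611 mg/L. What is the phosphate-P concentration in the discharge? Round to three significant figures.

Mass balance: 1070·0.09800 + 200.0·Cₑ = 1270·0.6110
→ Cₑ = (1270·0.6110 − 1070·0.09800) / 200.0 = 3.356 mg/L.

3.36 mg/L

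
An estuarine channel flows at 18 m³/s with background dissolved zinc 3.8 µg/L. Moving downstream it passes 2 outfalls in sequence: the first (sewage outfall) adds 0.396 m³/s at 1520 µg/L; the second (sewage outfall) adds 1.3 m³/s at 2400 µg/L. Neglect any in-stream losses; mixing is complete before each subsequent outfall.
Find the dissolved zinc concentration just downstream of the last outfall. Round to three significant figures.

Outfall 1: combined Q = 18.40 m³/s; C = (18.00·3.800 + 0.3960·1520)/18.40 = 36.44 µg/L.
Outfall 2: combined Q = 19.70 m³/s; C = (18.40·36.44 + 1.300·2400)/19.70 = 192.4 µg/L.

192 µg/L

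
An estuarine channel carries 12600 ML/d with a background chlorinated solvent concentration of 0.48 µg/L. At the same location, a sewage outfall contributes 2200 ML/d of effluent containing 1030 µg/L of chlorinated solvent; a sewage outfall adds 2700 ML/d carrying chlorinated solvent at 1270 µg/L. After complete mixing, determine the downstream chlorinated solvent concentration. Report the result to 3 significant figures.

326 µg/L

Flow-weighted average: C = (12600·0.4800 + 2200·1030 + 2700·1270) / 17500 = 5701000/17500 = 325.8 µg/L.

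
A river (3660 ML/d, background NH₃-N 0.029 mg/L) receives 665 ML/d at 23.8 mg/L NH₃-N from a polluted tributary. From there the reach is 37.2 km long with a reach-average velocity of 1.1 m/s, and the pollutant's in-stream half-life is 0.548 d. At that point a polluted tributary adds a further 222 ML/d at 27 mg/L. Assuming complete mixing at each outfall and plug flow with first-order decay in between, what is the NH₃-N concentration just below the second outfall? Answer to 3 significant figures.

Flow-weighted average: C = (3660·0.02900 + 665.0·23.80) / 4325 = 15930/4325 = 3.684 mg/L; combined flow 4325 ML/d.
Travel time t = 37.2·1000 / 1.1 = 33820 s = 9.394 h.
Half-life 0.548 d → k = ln 2 / 0.548 = 1.265 d⁻¹.
Decay over the reach: 3.684·exp(−kt) = 3.684·0.6095 = 2.245 mg/L.
Second outfall: C = (4325·2.245 + 222.0·27.00)/4547 = 3.454 mg/L.

3.45 mg/L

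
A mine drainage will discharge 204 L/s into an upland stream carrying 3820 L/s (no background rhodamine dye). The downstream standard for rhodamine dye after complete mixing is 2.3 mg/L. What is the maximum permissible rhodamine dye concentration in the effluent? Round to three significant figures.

45.4 mg/L

At the limit, (Qr·Cr + Qe·Cₑ)/(Qr + Qe) = 2.3:
Cₑ = (4024·2.3 − 3820·0) / 204.0 = 45.37 mg/L.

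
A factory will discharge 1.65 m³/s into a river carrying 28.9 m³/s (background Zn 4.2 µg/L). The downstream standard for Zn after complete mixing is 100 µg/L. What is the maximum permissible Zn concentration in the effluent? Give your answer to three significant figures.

1780 µg/L

At the limit, (Qr·Cr + Qe·Cₑ)/(Qr + Qe) = 100:
Cₑ = (30.55·100 − 28.90·4.200) / 1.650 = 1778 µg/L.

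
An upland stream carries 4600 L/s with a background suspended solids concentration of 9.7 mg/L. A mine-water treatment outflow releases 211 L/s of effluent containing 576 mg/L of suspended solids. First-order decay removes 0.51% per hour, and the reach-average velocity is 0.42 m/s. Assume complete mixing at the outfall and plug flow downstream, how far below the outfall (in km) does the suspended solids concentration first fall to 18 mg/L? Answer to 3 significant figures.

193 km

Mass balance: C = (4600·9.700 + 211.0·576.0) / 4811 = 166200/4811 = 34.54 mg/L.
0.51%/h lost → k = −ln(1 − 0.0051) = 0.005113 h⁻¹.
Set 34.54·exp(−k·t) = 18 → t = ln(34.54/18)/k = 458800 s = 127.4 h.
Distance = v·t = 0.42·458800 = 192700 m = 192.7 km.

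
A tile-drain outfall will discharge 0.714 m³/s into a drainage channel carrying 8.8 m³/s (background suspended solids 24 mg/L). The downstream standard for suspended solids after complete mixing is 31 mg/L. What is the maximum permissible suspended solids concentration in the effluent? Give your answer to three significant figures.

117 mg/L

At the limit, (Qr·Cr + Qe·Cₑ)/(Qr + Qe) = 31:
Cₑ = (9.514·31 − 8.800·24.00) / 0.7140 = 117.3 mg/L.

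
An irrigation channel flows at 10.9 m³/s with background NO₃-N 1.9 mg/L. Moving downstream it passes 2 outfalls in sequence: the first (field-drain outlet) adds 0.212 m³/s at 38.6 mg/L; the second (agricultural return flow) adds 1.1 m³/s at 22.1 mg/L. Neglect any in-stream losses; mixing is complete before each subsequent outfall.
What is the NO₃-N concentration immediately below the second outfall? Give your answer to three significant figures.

Outfall 1: combined Q = 11.11 m³/s; C = (10.90·1.900 + 0.2120·38.60)/11.11 = 2.600 mg/L.
Outfall 2: combined Q = 12.21 m³/s; C = (11.11·2.600 + 1.100·22.10)/12.21 = 4.357 mg/L.

4.36 mg/L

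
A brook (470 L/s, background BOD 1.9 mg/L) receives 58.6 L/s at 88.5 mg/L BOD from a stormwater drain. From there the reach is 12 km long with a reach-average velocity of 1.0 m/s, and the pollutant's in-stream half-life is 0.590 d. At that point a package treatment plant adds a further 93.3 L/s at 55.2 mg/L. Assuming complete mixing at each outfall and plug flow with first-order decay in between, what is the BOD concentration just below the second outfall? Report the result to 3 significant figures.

16.6 mg/L

After mixing, C = (470.0·1.900 + 58.60·88.50) / 528.6 = 6079/528.6 = 11.50 mg/L; combined flow 528.6 L/s.
Travel time t = 12·1000 / 1.0 = 12000 s = 3.333 h.
Half-life 0.590 d → k = ln 2 / 0.590 = 1.175 d⁻¹.
First-order decay: C = 11.50·exp(−k·t) = 11.50·0.8494 = 9.769 mg/L.
Second outfall: C = (528.6·9.769 + 93.30·55.20)/621.9 = 16.58 mg/L.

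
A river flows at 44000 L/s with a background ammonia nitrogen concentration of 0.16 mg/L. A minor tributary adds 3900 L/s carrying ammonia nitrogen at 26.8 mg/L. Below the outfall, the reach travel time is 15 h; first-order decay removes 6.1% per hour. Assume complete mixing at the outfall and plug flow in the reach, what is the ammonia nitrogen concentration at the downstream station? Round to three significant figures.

0.906 mg/L

Flow-weighted average: C = (44000·0.1600 + 3900·26.80) / 47900 = 111600/47900 = 2.329 mg/L.
6.1%/h lost → k = −ln(1 − 0.061) = 0.06294 h⁻¹.
Applying C = C₀e^(−kt): 2.329 × 0.3890 = 0.9061 mg/L.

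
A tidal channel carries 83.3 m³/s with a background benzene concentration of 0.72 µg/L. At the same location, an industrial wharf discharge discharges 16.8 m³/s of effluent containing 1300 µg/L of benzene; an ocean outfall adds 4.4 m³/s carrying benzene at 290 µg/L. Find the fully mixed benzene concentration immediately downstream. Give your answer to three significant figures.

Flow-weighted average: C = (83.30·0.7200 + 16.80·1300 + 4.400·290.0) / 104.5 = 23180/104.5 = 221.8 µg/L.

222 µg/L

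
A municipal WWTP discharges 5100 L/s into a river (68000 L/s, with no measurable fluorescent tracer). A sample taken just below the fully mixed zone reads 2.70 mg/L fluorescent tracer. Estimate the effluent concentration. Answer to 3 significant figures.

38.7 mg/L

Mass balance: 68000·0 + 5100·Cₑ = 73100·2.700
→ Cₑ = (73100·2.700 − 68000·0) / 5100 = 38.70 mg/L.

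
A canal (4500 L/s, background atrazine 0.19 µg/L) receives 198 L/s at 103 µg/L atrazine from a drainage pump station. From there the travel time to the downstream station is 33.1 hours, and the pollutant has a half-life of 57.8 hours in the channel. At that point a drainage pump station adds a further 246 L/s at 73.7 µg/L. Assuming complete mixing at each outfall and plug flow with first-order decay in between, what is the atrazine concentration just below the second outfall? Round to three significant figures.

Mixed concentration C = ΣQC/ΣQ = (4500·0.1900 + 198.0·103.0) / 4698 = 21250/4698 = 4.523 µg/L; combined flow 4698 L/s.
Half-life 57.8 h → k = ln 2 / 57.8 = 0.01199 h⁻¹ = 0.2878 d⁻¹.
Decay over the reach: 4.523·exp(−kt) = 4.523·0.6724 = 3.041 µg/L.
Second outfall: C = (4698·3.041 + 246.0·73.70)/4944 = 6.557 µg/L.

6.56 µg/L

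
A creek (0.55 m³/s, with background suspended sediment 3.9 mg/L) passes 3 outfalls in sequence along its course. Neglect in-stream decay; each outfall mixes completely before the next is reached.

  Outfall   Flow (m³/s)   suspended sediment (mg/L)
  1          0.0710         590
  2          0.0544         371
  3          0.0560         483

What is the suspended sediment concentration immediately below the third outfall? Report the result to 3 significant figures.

125 mg/L

Below outfall 1: Q → 0.6210 m³/s, C = (0.5500·3.900 + 0.07100·590.0)/0.6210 = 70.91 mg/L.
Below outfall 2: Q → 0.6754 m³/s, C = (0.6210·70.91 + 0.05440·371.0)/0.6754 = 95.08 mg/L.
Below outfall 3: Q → 0.7314 m³/s, C = (0.6754·95.08 + 0.05600·483.0)/0.7314 = 124.8 mg/L.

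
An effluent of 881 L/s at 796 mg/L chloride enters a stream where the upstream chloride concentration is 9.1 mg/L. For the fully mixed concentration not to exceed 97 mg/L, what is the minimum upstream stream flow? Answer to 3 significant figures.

Set C_mix = 97: (Q·9.100 + 881.0·796.0) / (Q + 881.0) = 97
→ Q = 881.0·(796.0 − 97)/(97 − 9.100) = 7006 L/s.

7010 L/s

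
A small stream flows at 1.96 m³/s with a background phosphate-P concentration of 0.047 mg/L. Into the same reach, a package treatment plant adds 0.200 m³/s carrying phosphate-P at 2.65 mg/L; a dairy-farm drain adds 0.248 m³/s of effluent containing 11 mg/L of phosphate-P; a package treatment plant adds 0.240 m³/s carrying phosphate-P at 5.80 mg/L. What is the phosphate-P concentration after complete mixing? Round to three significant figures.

Mixed concentration C = ΣQC/ΣQ = (1.960·0.04700 + 0.2000·2.650 + 0.2480·11.00 + 0.2400·5.800) / 2.648 = 4.742/2.648 = 1.791 mg/L.

1.79 mg/L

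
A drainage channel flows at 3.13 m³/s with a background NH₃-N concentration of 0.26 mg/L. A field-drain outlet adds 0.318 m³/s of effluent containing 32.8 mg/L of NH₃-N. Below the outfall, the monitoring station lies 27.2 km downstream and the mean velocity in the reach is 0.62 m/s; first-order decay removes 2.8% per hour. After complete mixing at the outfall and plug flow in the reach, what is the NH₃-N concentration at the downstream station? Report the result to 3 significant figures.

2.31 mg/L

Mass balance: C = (3.130·0.2600 + 0.3180·32.80) / 3.448 = 11.24/3.448 = 3.261 mg/L.
Travel time t = 27.2·1000 / 0.62 = 43870 s = 12.19 h.
2.8%/h lost → k = −ln(1 − 0.028) = 0.02840 h⁻¹.
Decay over the reach: 3.261·exp(−kt) = 3.261·0.7075 = 2.307 mg/L.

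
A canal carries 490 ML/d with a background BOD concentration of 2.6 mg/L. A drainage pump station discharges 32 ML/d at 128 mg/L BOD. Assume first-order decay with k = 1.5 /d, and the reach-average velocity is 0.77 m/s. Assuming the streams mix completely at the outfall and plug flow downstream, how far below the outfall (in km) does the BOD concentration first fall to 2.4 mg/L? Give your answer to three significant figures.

64.6 km

Conservation of mass: C = (490.0·2.600 + 32.00·128.0) / 522.0 = 5370/522.0 = 10.29 mg/L.
Set 10.29·exp(−k·t) = 2.4 → t = ln(10.29/2.4)/k = 83830 s = 23.29 h.
Distance = v·t = 0.77·83830 = 64550 m = 64.55 km.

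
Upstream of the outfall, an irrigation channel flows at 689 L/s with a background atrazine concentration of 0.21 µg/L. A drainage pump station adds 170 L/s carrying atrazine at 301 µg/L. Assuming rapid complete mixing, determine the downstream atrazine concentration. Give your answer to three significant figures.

59.7 µg/L

Mass balance: C = (689.0·0.2100 + 170.0·301.0) / 859.0 = 51310/859.0 = 59.74 µg/L.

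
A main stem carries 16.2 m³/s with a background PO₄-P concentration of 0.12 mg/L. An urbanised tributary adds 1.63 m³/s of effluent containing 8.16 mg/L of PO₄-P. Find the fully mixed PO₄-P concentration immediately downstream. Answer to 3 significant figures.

0.855 mg/L

Conservation of mass: C = (16.20·0.1200 + 1.630·8.160) / 17.83 = 15.24/17.83 = 0.8550 mg/L.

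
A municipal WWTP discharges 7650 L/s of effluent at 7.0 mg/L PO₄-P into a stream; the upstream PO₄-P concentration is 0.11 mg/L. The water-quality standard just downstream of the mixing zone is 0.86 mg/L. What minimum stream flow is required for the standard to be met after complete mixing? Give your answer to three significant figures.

Set C_mix = 0.86: (Q·0.1100 + 7650·7.000) / (Q + 7650) = 0.86
→ Q = 7650·(7.000 − 0.86)/(0.86 − 0.1100) = 62630 L/s.

62600 L/s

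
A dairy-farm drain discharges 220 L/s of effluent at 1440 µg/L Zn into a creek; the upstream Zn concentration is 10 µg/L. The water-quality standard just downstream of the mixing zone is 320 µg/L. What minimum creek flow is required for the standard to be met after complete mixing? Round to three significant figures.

Set C_mix = 320: (Q·10.00 + 220.0·1440) / (Q + 220.0) = 320
→ Q = 220.0·(1440 − 320)/(320 − 10.00) = 794.8 L/s.

795 L/s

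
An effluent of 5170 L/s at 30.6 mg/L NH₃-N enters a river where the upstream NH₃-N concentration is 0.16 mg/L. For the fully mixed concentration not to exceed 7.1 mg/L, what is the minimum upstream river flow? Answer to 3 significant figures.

17500 L/s

Set C_mix = 7.1: (Q·0.1600 + 5170·30.60) / (Q + 5170) = 7.1
→ Q = 5170·(30.60 − 7.1)/(7.1 − 0.1600) = 17510 L/s.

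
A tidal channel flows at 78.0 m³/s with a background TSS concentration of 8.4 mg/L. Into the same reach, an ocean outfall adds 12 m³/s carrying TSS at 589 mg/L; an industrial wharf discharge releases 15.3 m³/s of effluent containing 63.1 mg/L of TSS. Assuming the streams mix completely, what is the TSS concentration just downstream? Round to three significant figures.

82.5 mg/L

Flow-weighted average: C = (78.00·8.400 + 12.00·589.0 + 15.30·63.10) / 105.3 = 8689/105.3 = 82.51 mg/L.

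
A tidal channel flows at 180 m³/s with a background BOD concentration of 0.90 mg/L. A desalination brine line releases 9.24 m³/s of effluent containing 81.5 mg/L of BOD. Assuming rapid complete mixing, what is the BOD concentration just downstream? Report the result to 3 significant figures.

4.84 mg/L

Conservation of mass: C = (180.0·0.9000 + 9.240·81.50) / 189.2 = 915.1/189.2 = 4.835 mg/L.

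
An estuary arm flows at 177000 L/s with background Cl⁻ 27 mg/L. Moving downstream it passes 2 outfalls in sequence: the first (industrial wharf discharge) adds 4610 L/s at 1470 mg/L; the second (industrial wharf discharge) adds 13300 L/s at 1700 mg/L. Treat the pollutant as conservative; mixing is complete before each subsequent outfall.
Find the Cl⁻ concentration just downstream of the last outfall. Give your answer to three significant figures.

175 mg/L

Outfall 1: combined Q = 181600 L/s; C = (177000·27.00 + 4610·1470)/181600 = 63.63 mg/L.
Outfall 2: combined Q = 194900 L/s; C = (181600·63.63 + 13300·1700)/194900 = 175.3 mg/L.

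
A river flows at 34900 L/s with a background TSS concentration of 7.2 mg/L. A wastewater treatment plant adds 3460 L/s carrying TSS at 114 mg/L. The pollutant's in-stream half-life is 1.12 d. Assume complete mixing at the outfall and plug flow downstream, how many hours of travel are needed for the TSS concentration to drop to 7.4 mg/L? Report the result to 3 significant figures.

31.9 h

Mixed concentration C = ΣQC/ΣQ = (34900·7.200 + 3460·114.0) / 38360 = 645700/38360 = 16.83 mg/L.
Half-life 1.12 d → k = ln 2 / 1.12 = 0.6189 d⁻¹.
16.83·exp(−k·t) = 7.4 → t = ln(16.83/7.4)/k = 114700 s = 31.87 h.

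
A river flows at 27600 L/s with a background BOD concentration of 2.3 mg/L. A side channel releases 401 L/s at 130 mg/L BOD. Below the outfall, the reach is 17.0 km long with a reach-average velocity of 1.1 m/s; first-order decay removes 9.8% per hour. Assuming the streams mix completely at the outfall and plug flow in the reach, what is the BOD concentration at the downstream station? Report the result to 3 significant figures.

After mixing, C = (27600·2.300 + 401.0·130.0) / 28000 = 115600/28000 = 4.129 mg/L.
Travel time t = 17.0·1000 / 1.1 = 15450 s = 4.293 h.
9.8%/h lost → k = −ln(1 − 0.098) = 0.1031 h⁻¹.
Applying C = C₀e^(−kt): 4.129 × 0.6423 = 2.652 mg/L.

2.65 mg/L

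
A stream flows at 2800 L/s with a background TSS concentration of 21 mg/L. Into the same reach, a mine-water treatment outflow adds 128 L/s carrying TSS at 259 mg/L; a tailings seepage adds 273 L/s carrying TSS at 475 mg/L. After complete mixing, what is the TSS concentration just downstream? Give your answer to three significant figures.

Mixed concentration C = ΣQC/ΣQ = (2800·21.00 + 128.0·259.0 + 273.0·475.0) / 3201 = 221600/3201 = 69.24 mg/L.

69.2 mg/L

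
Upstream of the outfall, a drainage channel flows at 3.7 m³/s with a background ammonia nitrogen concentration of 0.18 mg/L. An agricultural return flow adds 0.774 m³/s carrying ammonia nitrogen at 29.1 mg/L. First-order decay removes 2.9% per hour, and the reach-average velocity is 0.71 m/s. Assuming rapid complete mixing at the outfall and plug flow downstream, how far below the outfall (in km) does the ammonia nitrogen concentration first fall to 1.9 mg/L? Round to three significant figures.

After mixing, C = (3.700·0.1800 + 0.7740·29.10) / 4.474 = 23.19/4.474 = 5.183 mg/L.
2.9%/h lost → k = −ln(1 − 0.029) = 0.02943 h⁻¹.
Set 5.183·exp(−k·t) = 1.9 → t = ln(5.183/1.9)/k = 122800 s = 34.10 h.
Distance = v·t = 0.71·122800 = 87160 m = 87.16 km.

87.2 km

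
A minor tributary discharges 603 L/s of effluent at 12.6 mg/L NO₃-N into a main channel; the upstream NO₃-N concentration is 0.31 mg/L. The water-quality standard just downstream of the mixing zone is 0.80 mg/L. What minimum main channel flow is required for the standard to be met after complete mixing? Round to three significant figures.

14500 L/s

Set C_mix = 0.80: (Q·0.3100 + 603.0·12.60) / (Q + 603.0) = 0.80
→ Q = 603.0·(12.60 − 0.80)/(0.80 − 0.3100) = 14520 L/s.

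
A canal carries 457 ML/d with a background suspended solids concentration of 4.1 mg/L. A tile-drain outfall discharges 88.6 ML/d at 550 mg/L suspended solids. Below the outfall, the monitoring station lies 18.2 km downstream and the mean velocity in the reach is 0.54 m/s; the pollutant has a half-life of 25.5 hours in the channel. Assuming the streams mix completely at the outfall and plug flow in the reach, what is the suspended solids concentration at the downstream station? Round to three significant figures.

71.9 mg/L

Mixed concentration C = ΣQC/ΣQ = (457.0·4.100 + 88.60·550.0) / 545.6 = 50600/545.6 = 92.75 mg/L.
Travel time t = 18.2·1000 / 0.54 = 33700 s = 9.362 h.
Half-life 25.5 h → k = ln 2 / 25.5 = 0.02718 h⁻¹ = 0.6524 d⁻¹.
Decay over the reach: 92.75·exp(−kt) = 92.75·0.7753 = 71.91 mg/L.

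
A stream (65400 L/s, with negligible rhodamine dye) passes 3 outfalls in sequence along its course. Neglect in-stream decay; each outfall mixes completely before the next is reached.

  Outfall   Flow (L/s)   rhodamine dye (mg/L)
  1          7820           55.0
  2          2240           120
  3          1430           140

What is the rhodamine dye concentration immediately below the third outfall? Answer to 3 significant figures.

Outfall 1: combined Q = 73220 L/s; C = (65400·0 + 7820·55.00)/73220 = 5.874 mg/L.
Outfall 2: combined Q = 75460 L/s; C = (73220·5.874 + 2240·120.0)/75460 = 9.262 mg/L.
Outfall 3: combined Q = 76890 L/s; C = (75460·9.262 + 1430·140.0)/76890 = 11.69 mg/L.

11.7 mg/L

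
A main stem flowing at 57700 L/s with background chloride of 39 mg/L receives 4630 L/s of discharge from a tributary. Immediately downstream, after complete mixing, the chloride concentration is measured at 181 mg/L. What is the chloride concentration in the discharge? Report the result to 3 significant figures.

1950 mg/L

Mass balance: 57700·39.00 + 4630·Cₑ = 62330·181.0
→ Cₑ = (62330·181.0 − 57700·39.00) / 4630 = 1951 mg/L.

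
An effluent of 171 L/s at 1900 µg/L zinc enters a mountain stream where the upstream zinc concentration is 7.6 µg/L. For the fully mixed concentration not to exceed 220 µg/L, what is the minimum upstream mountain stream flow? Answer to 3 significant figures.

Set C_mix = 220: (Q·7.600 + 171.0·1900) / (Q + 171.0) = 220
→ Q = 171.0·(1900 − 220)/(220 − 7.600) = 1353 L/s.

1350 L/s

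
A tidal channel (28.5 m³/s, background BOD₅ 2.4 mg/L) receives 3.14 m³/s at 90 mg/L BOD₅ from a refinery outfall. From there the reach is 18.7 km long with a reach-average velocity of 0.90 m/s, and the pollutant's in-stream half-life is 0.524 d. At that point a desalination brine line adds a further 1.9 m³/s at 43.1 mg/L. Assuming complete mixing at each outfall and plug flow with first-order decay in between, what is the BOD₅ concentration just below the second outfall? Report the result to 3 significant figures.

10.1 mg/L

Mass balance: C = (28.50·2.400 + 3.140·90.00) / 31.64 = 351.0/31.64 = 11.09 mg/L; combined flow 31.64 m³/s.
Travel time t = 18.7·1000 / 0.90 = 20780 s = 5.772 h.
Half-life 0.524 d → k = ln 2 / 0.524 = 1.323 d⁻¹.
After decay, C = 11.09 × e^(−kt) = 11.09 × 0.7275 = 8.071 mg/L.
At the second outfall, C = (31.64·8.071 + 1.900·43.10) / (31.64 + 1.900) = 10.06 mg/L.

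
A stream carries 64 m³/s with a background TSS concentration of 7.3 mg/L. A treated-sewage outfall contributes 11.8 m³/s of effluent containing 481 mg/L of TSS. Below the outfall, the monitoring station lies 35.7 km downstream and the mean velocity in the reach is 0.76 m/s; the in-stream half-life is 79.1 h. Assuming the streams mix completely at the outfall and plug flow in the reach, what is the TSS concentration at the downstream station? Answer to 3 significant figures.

72.3 mg/L

Mass balance: C = (64.00·7.300 + 11.80·481.0) / 75.80 = 6143/75.80 = 81.04 mg/L.
Travel time t = 35.7·1000 / 0.76 = 46970 s = 13.05 h.
Half-life 79.1 h → k = ln 2 / 79.1 = 0.008763 h⁻¹ = 0.2103 d⁻¹.
Decay over the reach: 81.04·exp(−kt) = 81.04·0.8920 = 72.29 mg/L.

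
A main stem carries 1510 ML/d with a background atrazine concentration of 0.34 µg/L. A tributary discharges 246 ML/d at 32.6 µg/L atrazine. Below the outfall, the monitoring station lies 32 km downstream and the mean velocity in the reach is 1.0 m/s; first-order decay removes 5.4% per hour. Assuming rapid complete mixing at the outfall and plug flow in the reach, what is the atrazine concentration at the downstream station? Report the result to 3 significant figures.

2.97 µg/L

Mixed concentration C = ΣQC/ΣQ = (1510·0.3400 + 246.0·32.60) / 1756 = 8533/1756 = 4.859 µg/L.
Travel time t = 32·1000 / 1.0 = 32000 s = 8.889 h.
5.4%/h lost → k = −ln(1 − 0.054) = 0.05551 h⁻¹.
After decay, C = 4.859 × e^(−kt) = 4.859 × 0.6105 = 2.967 µg/L.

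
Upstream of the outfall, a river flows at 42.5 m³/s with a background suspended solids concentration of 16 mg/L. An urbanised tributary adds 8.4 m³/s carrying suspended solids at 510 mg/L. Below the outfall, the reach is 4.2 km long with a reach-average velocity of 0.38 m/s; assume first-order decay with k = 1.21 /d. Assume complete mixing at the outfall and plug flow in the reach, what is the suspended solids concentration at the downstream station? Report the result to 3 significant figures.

Flow-weighted average: C = (42.50·16.00 + 8.400·510.0) / 50.90 = 4964/50.90 = 97.52 mg/L.
Travel time t = 4.2·1000 / 0.38 = 11050 s = 3.070 h.
Applying C = C₀e^(−kt): 97.52 × 0.8566 = 83.54 mg/L.

83.5 mg/L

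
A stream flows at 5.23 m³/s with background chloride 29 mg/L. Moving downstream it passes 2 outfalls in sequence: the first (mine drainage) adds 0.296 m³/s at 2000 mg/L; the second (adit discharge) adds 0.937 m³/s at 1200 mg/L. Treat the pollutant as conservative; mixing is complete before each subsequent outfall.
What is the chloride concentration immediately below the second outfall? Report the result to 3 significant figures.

289 mg/L

After outfall 1: Q = 5.230 + 0.2960 = 5.526 m³/s; C = (5.230·29.00 + 0.2960·2000)/5.526 = 134.6 mg/L.
After outfall 2: Q = 5.526 + 0.9370 = 6.463 m³/s; C = (5.526·134.6 + 0.9370·1200)/6.463 = 289.0 mg/L.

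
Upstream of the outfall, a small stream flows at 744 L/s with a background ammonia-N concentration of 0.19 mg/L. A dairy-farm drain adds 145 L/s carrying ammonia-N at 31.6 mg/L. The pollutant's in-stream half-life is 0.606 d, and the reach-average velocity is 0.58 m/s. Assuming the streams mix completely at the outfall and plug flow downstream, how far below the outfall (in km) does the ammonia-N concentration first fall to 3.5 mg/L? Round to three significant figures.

After mixing, C = (744.0·0.1900 + 145.0·31.60) / 889.0 = 4723/889.0 = 5.313 mg/L.
Half-life 0.606 d → k = ln 2 / 0.606 = 1.144 d⁻¹.
Set 5.313·exp(−k·t) = 3.5 → t = ln(5.313/3.5)/k = 31530 s = 8.758 h.
Distance = v·t = 0.58·31530 = 18290 m = 18.29 km.

18.3 km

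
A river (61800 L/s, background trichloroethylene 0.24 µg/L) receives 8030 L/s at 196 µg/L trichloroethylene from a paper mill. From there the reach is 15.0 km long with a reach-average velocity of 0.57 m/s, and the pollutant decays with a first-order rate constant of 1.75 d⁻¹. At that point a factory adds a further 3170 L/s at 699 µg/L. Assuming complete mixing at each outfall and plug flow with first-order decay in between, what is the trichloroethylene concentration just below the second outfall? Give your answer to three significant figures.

43.1 µg/L

Mixed concentration C = ΣQC/ΣQ = (61800·0.2400 + 8030·196.0) / 69830 = 1589000/69830 = 22.75 µg/L; combined flow 69830 L/s.
Travel time t = 15.0·1000 / 0.57 = 26320 s = 7.310 h.
Decay over the reach: 22.75·exp(−kt) = 22.75·0.5868 = 13.35 µg/L.
At the second outfall, C = (69830·13.35 + 3170·699.0) / (69830 + 3170) = 43.13 µg/L.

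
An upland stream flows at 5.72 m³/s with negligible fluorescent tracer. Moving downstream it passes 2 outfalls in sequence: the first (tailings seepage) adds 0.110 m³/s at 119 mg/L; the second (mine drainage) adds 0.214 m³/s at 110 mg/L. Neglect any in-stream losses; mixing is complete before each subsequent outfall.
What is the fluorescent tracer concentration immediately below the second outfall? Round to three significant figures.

6.06 mg/L

Outfall 1: combined Q = 5.830 m³/s; C = (5.720·0 + 0.1100·119.0)/5.830 = 2.245 mg/L.
Outfall 2: combined Q = 6.044 m³/s; C = (5.830·2.245 + 0.2140·110.0)/6.044 = 6.061 mg/L.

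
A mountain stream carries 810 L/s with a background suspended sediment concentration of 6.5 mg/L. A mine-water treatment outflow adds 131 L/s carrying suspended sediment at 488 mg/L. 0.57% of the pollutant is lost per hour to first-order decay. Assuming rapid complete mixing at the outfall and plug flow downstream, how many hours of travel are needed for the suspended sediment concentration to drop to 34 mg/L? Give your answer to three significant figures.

135 h

Flow-weighted average: C = (810.0·6.500 + 131.0·488.0) / 941.0 = 69190/941.0 = 73.53 mg/L.
0.57%/h lost → k = −ln(1 − 0.0057) = 0.005716 h⁻¹.
73.53·exp(−k·t) = 34 → t = ln(73.53/34)/k = 485800 s = 134.9 h.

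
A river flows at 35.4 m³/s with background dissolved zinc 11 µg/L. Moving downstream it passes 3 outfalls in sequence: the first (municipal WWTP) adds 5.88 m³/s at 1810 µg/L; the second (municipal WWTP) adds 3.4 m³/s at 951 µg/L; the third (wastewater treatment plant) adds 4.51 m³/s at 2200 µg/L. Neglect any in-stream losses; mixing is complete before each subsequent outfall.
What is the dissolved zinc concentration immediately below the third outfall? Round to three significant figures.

After outfall 1: Q = 35.40 + 5.880 = 41.28 m³/s; C = (35.40·11.00 + 5.880·1810)/41.28 = 267.3 µg/L.
After outfall 2: Q = 41.28 + 3.400 = 44.68 m³/s; C = (41.28·267.3 + 3.400·951.0)/44.68 = 319.3 µg/L.
After outfall 3: Q = 44.68 + 4.510 = 49.19 m³/s; C = (44.68·319.3 + 4.510·2200)/49.19 = 491.7 µg/L.

492 µg/L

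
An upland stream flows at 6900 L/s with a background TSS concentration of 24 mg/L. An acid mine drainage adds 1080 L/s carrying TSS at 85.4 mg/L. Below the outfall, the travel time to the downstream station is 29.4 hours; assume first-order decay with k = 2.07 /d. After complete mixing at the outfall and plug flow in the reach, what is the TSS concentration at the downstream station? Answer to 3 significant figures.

2.56 mg/L

After mixing, C = (6900·24.00 + 1080·85.40) / 7980 = 257800/7980 = 32.31 mg/L.
After decay, C = 32.31 × e^(−kt) = 32.31 × 0.07920 = 2.559 mg/L.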